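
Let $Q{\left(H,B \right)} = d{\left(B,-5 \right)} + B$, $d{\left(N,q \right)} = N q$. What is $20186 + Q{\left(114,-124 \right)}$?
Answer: $20682$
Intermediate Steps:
$Q{\left(H,B \right)} = - 4 B$ ($Q{\left(H,B \right)} = B \left(-5\right) + B = - 5 B + B = - 4 B$)
$20186 + Q{\left(114,-124 \right)} = 20186 - -496 = 20186 + 496 = 20682$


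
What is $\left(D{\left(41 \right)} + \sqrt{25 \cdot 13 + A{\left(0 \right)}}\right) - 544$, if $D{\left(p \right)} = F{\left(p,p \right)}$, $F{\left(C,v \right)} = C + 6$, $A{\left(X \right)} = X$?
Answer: $-497 + 5 \sqrt{13} \approx -478.97$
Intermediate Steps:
$F{\left(C,v \right)} = 6 + C$
$D{\left(p \right)} = 6 + p$
$\left(D{\left(41 \right)} + \sqrt{25 \cdot 13 + A{\left(0 \right)}}\right) - 544 = \left(\left(6 + 41\right) + \sqrt{25 \cdot 13 + 0}\right) - 544 = \left(47 + \sqrt{325 + 0}\right) - 544 = \left(47 + \sqrt{325}\right) - 544 = \left(47 + 5 \sqrt{13}\right) - 544 = -497 + 5 \sqrt{13}$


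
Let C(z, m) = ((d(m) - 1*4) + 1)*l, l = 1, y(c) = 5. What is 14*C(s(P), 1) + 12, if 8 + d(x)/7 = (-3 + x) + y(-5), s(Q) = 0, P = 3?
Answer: -520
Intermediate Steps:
d(x) = -42 + 7*x (d(x) = -56 + 7*((-3 + x) + 5) = -56 + 7*(2 + x) = -56 + (14 + 7*x) = -42 + 7*x)
C(z, m) = -45 + 7*m (C(z, m) = (((-42 + 7*m) - 1*4) + 1)*1 = (((-42 + 7*m) - 4) + 1)*1 = ((-46 + 7*m) + 1)*1 = (-45 + 7*m)*1 = -45 + 7*m)
14*C(s(P), 1) + 12 = 14*(-45 + 7*1) + 12 = 14*(-45 + 7) + 12 = 14*(-38) + 12 = -532 + 12 = -520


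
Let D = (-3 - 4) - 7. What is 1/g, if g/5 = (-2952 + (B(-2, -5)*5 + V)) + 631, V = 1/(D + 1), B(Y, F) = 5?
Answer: -13/149245 ≈ -8.7105e-5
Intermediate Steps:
D = -14 (D = -7 - 7 = -14)
V = -1/13 (V = 1/(-14 + 1) = 1/(-13) = -1/13 ≈ -0.076923)
g = -149245/13 (g = 5*((-2952 + (5*5 - 1/13)) + 631) = 5*((-2952 + (25 - 1/13)) + 631) = 5*((-2952 + 324/13) + 631) = 5*(-38052/13 + 631) = 5*(-29849/13) = -149245/13 ≈ -11480.)
1/g = 1/(-149245/13) = -13/149245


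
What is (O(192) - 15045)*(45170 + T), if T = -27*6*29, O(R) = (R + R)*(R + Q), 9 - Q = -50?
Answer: 3291952008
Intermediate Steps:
Q = 59 (Q = 9 - 1*(-50) = 9 + 50 = 59)
O(R) = 2*R*(59 + R) (O(R) = (R + R)*(R + 59) = (2*R)*(59 + R) = 2*R*(59 + R))
T = -4698 (T = -162*29 = -4698)
(O(192) - 15045)*(45170 + T) = (2*192*(59 + 192) - 15045)*(45170 - 4698) = (2*192*251 - 15045)*40472 = (96384 - 15045)*40472 = 81339*40472 = 3291952008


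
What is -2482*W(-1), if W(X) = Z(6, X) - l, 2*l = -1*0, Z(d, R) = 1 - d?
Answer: 12410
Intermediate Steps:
l = 0 (l = (-1*0)/2 = (1/2)*0 = 0)
W(X) = -5 (W(X) = (1 - 1*6) - 1*0 = (1 - 6) + 0 = -5 + 0 = -5)
-2482*W(-1) = -2482*(-5) = 12410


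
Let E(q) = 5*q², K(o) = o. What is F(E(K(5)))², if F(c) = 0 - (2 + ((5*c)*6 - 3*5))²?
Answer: 195025945198561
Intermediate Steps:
F(c) = -(-13 + 30*c)² (F(c) = 0 - (2 + (30*c - 15))² = 0 - (2 + (-15 + 30*c))² = 0 - (-13 + 30*c)² = -(-13 + 30*c)²)
F(E(K(5)))² = (-(-13 + 30*(5*5²))²)² = (-(-13 + 30*(5*25))²)² = (-(-13 + 30*125)²)² = (-(-13 + 3750)²)² = (-1*3737²)² = (-1*13965169)² = (-13965169)² = 195025945198561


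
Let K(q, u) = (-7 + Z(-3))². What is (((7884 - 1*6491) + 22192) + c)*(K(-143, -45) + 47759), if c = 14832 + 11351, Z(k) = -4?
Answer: 2382891840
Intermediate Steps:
K(q, u) = 121 (K(q, u) = (-7 - 4)² = (-11)² = 121)
c = 26183
(((7884 - 1*6491) + 22192) + c)*(K(-143, -45) + 47759) = (((7884 - 1*6491) + 22192) + 26183)*(121 + 47759) = (((7884 - 6491) + 22192) + 26183)*47880 = ((1393 + 22192) + 26183)*47880 = (23585 + 26183)*47880 = 49768*47880 = 2382891840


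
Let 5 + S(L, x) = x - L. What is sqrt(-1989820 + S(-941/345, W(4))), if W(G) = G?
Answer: 2*I*sqrt(59209529970)/345 ≈ 1410.6*I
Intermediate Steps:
S(L, x) = -5 + x - L (S(L, x) = -5 + (x - L) = -5 + x - L)
sqrt(-1989820 + S(-941/345, W(4))) = sqrt(-1989820 + (-5 + 4 - (-941)/345)) = sqrt(-1989820 + (-5 + 4 - 1*(-941/345))) = sqrt(-1989820 + (-5 + 4 + 941/345)) = sqrt(-1989820 + 596/345) = sqrt(-686487304/345) = 2*I*sqrt(59209529970)/345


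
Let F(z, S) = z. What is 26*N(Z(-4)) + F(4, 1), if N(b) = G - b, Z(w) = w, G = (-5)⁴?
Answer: 16358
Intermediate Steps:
G = 625
N(b) = 625 - b
26*N(Z(-4)) + F(4, 1) = 26*(625 - 1*(-4)) + 4 = 26*(625 + 4) + 4 = 26*629 + 4 = 16354 + 4 = 16358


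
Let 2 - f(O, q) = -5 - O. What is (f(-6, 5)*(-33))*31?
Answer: -1023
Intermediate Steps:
f(O, q) = 7 + O (f(O, q) = 2 - (-5 - O) = 2 + (5 + O) = 7 + O)
(f(-6, 5)*(-33))*31 = ((7 - 6)*(-33))*31 = (1*(-33))*31 = -33*31 = -1023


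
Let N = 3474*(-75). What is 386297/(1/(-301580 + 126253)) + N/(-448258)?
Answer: -15179874832467076/224129 ≈ -6.7728e+10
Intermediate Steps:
N = -260550
386297/(1/(-301580 + 126253)) + N/(-448258) = 386297/(1/(-301580 + 126253)) - 260550/(-448258) = 386297/(1/(-175327)) - 260550*(-1/448258) = 386297/(-1/175327) + 130275/224129 = 386297*(-175327) + 130275/224129 = -67728294119 + 130275/224129 = -15179874832467076/224129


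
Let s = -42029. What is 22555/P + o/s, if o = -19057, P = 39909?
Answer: 32236036/31647837 ≈ 1.0186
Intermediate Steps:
22555/P + o/s = 22555/39909 - 19057/(-42029) = 22555*(1/39909) - 19057*(-1/42029) = 22555/39909 + 19057/42029 = 32236036/31647837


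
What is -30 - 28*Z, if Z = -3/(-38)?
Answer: -612/19 ≈ -32.211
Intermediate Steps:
Z = 3/38 (Z = -3*(-1)/38 = -1*(-3/38) = 3/38 ≈ 0.078947)
-30 - 28*Z = -30 - 28*3/38 = -30 - 42/19 = -612/19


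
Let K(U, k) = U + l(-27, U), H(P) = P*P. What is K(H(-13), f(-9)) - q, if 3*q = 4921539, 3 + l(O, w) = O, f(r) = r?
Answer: -1640374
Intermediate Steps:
l(O, w) = -3 + O
H(P) = P²
q = 1640513 (q = (⅓)*4921539 = 1640513)
K(U, k) = -30 + U (K(U, k) = U + (-3 - 27) = U - 30 = -30 + U)
K(H(-13), f(-9)) - q = (-30 + (-13)²) - 1*1640513 = (-30 + 169) - 1640513 = 139 - 1640513 = -1640374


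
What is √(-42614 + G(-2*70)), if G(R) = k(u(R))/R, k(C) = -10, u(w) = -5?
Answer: I*√8352330/14 ≈ 206.43*I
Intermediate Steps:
G(R) = -10/R
√(-42614 + G(-2*70)) = √(-42614 - 10/((-2*70))) = √(-42614 - 10/(-140)) = √(-42614 - 10*(-1/140)) = √(-42614 + 1/14) = √(-596595/14) = I*√8352330/14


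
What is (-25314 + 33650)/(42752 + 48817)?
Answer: 8336/91569 ≈ 0.091035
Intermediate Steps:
(-25314 + 33650)/(42752 + 48817) = 8336/91569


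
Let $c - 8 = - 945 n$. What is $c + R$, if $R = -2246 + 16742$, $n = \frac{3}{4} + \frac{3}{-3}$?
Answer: $\frac{58961}{4} \approx 14740.0$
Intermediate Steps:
$n = - \frac{1}{4}$ ($n = 3 \cdot \frac{1}{4} + 3 \left(- \frac{1}{3}\right) = \frac{3}{4} - 1 = - \frac{1}{4} \approx -0.25$)
$R = 14496$
$c = \frac{977}{4}$ ($c = 8 - - \frac{945}{4} = 8 + \frac{945}{4} = \frac{977}{4} \approx 244.25$)
$c + R = \frac{977}{4} + 14496 = \frac{58961}{4}$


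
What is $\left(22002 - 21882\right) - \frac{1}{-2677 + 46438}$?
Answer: $\frac{5251319}{43761} \approx 120.0$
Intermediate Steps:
$\left(22002 - 21882\right) - \frac{1}{-2677 + 46438} = \left(22002 - 21882\right) - \frac{1}{43761} = 120 - \frac{1}{43761} = \frac{5251319}{43761}$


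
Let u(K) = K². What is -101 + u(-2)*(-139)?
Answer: -657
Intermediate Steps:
-101 + u(-2)*(-139) = -101 + (-2)²*(-139) = -101 + 4*(-139) = -101 - 556 = -657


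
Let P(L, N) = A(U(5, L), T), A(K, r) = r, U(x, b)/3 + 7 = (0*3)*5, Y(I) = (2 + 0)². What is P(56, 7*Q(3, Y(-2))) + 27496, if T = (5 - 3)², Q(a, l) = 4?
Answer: 27500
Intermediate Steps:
Y(I) = 4 (Y(I) = 2² = 4)
U(x, b) = -21 (U(x, b) = -21 + 3*((0*3)*5) = -21 + 3*(0*5) = -21 + 3*0 = -21 + 0 = -21)
T = 4 (T = 2² = 4)
P(L, N) = 4
P(56, 7*Q(3, Y(-2))) + 27496 = 4 + 27496 = 27500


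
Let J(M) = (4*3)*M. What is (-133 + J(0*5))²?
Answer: 17689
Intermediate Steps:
J(M) = 12*M
(-133 + J(0*5))² = (-133 + 12*(0*5))² = (-133 + 12*0)² = (-133 + 0)² = (-133)² = 17689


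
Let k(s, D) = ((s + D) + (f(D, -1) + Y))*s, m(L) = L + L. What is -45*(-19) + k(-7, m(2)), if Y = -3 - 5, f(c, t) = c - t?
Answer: 897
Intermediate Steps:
Y = -8
m(L) = 2*L
k(s, D) = s*(-7 + s + 2*D) (k(s, D) = ((s + D) + ((D - 1*(-1)) - 8))*s = ((D + s) + ((D + 1) - 8))*s = ((D + s) + ((1 + D) - 8))*s = ((D + s) + (-7 + D))*s = (-7 + s + 2*D)*s = s*(-7 + s + 2*D))
-45*(-19) + k(-7, m(2)) = -45*(-19) - 7*(-7 - 7 + 2*(2*2)) = 855 - 7*(-7 - 7 + 2*4) = 855 - 7*(-7 - 7 + 8) = 855 - 7*(-6) = 855 + 42 = 897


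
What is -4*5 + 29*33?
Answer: 937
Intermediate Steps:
-4*5 + 29*33 = -20 + 957 = 937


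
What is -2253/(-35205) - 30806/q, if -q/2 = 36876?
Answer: 208448081/432739860 ≈ 0.48169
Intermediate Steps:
q = -73752 (q = -2*36876 = -73752)
-2253/(-35205) - 30806/q = -2253/(-35205) - 30806/(-73752) = -2253*(-1/35205) - 30806*(-1/73752) = 751/11735 + 15403/36876 = 208448081/432739860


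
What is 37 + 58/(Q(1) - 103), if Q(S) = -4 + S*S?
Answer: 1932/53 ≈ 36.453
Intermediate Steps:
Q(S) = -4 + S**2
37 + 58/(Q(1) - 103) = 37 + 58/((-4 + 1**2) - 103) = 37 + 58/((-4 + 1) - 103) = 37 + 58/(-3 - 103) = 37 + 58/(-106) = 37 - 1/106*58 = 37 - 29/53 = 1932/53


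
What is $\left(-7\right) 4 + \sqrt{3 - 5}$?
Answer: $-28 + i \sqrt{2} \approx -28.0 + 1.4142 i$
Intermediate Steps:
$\left(-7\right) 4 + \sqrt{3 - 5} = -28 + \sqrt{-2} = -28 + i \sqrt{2}$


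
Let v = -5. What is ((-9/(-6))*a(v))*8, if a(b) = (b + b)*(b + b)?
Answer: 1200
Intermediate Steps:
a(b) = 4*b² (a(b) = (2*b)*(2*b) = 4*b²)
((-9/(-6))*a(v))*8 = ((-9/(-6))*(4*(-5)²))*8 = ((-9*(-⅙))*(4*25))*8 = ((3/2)*100)*8 = 150*8 = 1200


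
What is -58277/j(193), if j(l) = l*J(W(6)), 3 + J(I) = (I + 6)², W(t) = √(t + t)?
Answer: -291385/6369 + 466216*√3/19107 ≈ -3.4880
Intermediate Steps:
W(t) = √2*√t (W(t) = √(2*t) = √2*√t)
J(I) = -3 + (6 + I)² (J(I) = -3 + (I + 6)² = -3 + (6 + I)²)
j(l) = l*(-3 + (6 + 2*√3)²) (j(l) = l*(-3 + (6 + √2*√6)²) = l*(-3 + (6 + 2*√3)²))
-58277/j(193) = -58277*1/(579*(15 + 8*√3)) = -58277/(8685 + 4632*√3)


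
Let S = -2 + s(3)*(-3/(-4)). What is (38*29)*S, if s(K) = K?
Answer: 551/2 ≈ 275.50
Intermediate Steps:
S = 1/4 (S = -2 + 3*(-3/(-4)) = -2 + 3*(-3*(-1/4)) = -2 + 3*(3/4) = -2 + 9/4 = 1/4 ≈ 0.25000)
(38*29)*S = (38*29)*(1/4) = 1102*(1/4) = 551/2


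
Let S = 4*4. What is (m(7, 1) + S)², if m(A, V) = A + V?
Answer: 576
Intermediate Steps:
S = 16
(m(7, 1) + S)² = ((7 + 1) + 16)² = (8 + 16)² = 24² = 576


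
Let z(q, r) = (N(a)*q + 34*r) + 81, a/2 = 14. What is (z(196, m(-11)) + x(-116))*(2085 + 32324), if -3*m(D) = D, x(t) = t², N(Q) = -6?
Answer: 1288857913/3 ≈ 4.2962e+8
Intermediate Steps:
a = 28 (a = 2*14 = 28)
m(D) = -D/3
z(q, r) = 81 - 6*q + 34*r (z(q, r) = (-6*q + 34*r) + 81 = 81 - 6*q + 34*r)
(z(196, m(-11)) + x(-116))*(2085 + 32324) = ((81 - 6*196 + 34*(-⅓*(-11))) + (-116)²)*(2085 + 32324) = ((81 - 1176 + 34*(11/3)) + 13456)*34409 = ((81 - 1176 + 374/3) + 13456)*34409 = (-2911/3 + 13456)*34409 = (37457/3)*34409 = 1288857913/3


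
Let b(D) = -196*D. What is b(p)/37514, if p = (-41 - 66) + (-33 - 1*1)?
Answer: 13818/18757 ≈ 0.73668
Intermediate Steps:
p = -141 (p = -107 + (-33 - 1) = -107 - 34 = -141)
b(p)/37514 = -196*(-141)/37514 = 27636*(1/37514) = 13818/18757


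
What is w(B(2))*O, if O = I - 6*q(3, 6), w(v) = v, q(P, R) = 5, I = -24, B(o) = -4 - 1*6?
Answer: 540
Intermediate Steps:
B(o) = -10 (B(o) = -4 - 6 = -10)
O = -54 (O = -24 - 6*5 = -24 - 30 = -54)
w(B(2))*O = -10*(-54) = 540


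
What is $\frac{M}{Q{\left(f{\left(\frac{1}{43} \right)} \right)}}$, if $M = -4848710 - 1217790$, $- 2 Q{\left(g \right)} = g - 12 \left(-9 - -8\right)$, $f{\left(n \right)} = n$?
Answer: $\frac{47429000}{47} \approx 1.0091 \cdot 10^{6}$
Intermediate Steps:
$Q{\left(g \right)} = -6 - \frac{g}{2}$ ($Q{\left(g \right)} = - \frac{g - 12 \left(-9 - -8\right)}{2} = - \frac{g - 12 \left(-9 + 8\right)}{2} = - \frac{g - -12}{2} = - \frac{g + 12}{2} = - \frac{12 + g}{2} = -6 - \frac{g}{2}$)
$M = -6066500$ ($M = -4848710 - 1217790 = -6066500$)
$\frac{M}{Q{\left(f{\left(\frac{1}{43} \right)} \right)}} = - \frac{6066500}{-6 - \frac{1}{2 \cdot 43}} = - \frac{6066500}{-6 - \frac{1}{86}} = - \frac{6066500}{- \frac{517}{86}} = \left(-6066500\right) \left(- \frac{86}{517}\right) = \frac{47429000}{47}$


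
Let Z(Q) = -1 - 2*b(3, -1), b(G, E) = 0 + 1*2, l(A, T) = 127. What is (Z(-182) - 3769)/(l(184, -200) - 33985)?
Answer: 629/5643 ≈ 0.11147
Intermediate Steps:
b(G, E) = 2 (b(G, E) = 0 + 2 = 2)
Z(Q) = -5 (Z(Q) = -1 - 2*2 = -1 - 4 = -5)
(Z(-182) - 3769)/(l(184, -200) - 33985) = (-5 - 3769)/(127 - 33985) = -3774/(-33858) = -3774*(-1/33858) = 629/5643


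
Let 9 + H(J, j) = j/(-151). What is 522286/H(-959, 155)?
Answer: -39432593/757 ≈ -52091.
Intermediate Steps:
H(J, j) = -9 - j/151 (H(J, j) = -9 + j/(-151) = -9 + j*(-1/151) = -9 - j/151)
522286/H(-959, 155) = 522286/(-9 - 1/151*155) = 522286/(-9 - 155/151) = 522286/(-1514/151) = 522286*(-151/1514) = -39432593/757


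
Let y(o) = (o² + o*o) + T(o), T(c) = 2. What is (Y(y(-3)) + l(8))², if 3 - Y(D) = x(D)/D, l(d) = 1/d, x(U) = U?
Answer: 289/64 ≈ 4.5156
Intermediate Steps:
y(o) = 2 + 2*o² (y(o) = (o² + o*o) + 2 = (o² + o²) + 2 = 2*o² + 2 = 2 + 2*o²)
Y(D) = 2 (Y(D) = 3 - D/D = 3 - 1*1 = 3 - 1 = 2)
(Y(y(-3)) + l(8))² = (2 + 1/8)² = (2 + ⅛)² = (17/8)² = 289/64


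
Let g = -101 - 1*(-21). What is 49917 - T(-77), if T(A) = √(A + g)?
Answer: 49917 - I*√157 ≈ 49917.0 - 12.53*I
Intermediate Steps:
g = -80 (g = -101 + 21 = -80)
T(A) = √(-80 + A) (T(A) = √(A - 80) = √(-80 + A))
49917 - T(-77) = 49917 - √(-80 - 77) = 49917 - √(-157) = 49917 - I*√157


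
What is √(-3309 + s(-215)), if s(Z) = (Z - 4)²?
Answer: 122*√3 ≈ 211.31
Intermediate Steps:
s(Z) = (-4 + Z)²
√(-3309 + s(-215)) = √(-3309 + (-4 - 215)²) = √(-3309 + (-219)²) = √(-3309 + 47961) = √44652 = 122*√3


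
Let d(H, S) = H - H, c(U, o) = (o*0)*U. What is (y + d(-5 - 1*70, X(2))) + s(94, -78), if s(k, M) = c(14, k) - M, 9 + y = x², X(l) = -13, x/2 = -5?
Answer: 169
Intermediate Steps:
x = -10 (x = 2*(-5) = -10)
y = 91 (y = -9 + (-10)² = -9 + 100 = 91)
c(U, o) = 0 (c(U, o) = 0*U = 0)
d(H, S) = 0
s(k, M) = -M (s(k, M) = 0 - M = -M)
(y + d(-5 - 1*70, X(2))) + s(94, -78) = (91 + 0) - 1*(-78) = 91 + 78 = 169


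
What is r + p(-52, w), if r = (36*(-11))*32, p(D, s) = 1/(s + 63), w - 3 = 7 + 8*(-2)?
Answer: -722303/57 ≈ -12672.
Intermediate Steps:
w = -6 (w = 3 + (7 + 8*(-2)) = 3 + (7 - 16) = 3 - 9 = -6)
p(D, s) = 1/(63 + s)
r = -12672 (r = -396*32 = -12672)
r + p(-52, w) = -12672 + 1/(63 - 6) = -12672 + 1/57 = -722303/57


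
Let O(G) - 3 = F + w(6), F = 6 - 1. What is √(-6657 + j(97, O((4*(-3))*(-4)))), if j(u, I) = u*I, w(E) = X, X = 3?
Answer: I*√5590 ≈ 74.766*I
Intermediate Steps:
F = 5
w(E) = 3
O(G) = 11 (O(G) = 3 + (5 + 3) = 3 + 8 = 11)
j(u, I) = I*u
√(-6657 + j(97, O((4*(-3))*(-4)))) = √(-6657 + 11*97) = √(-6657 + 1067) = √(-5590) = I*√5590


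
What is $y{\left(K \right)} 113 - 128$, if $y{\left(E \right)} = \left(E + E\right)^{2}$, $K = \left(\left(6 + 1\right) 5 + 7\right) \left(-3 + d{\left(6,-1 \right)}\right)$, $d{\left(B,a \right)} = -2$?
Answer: $19933072$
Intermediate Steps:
$K = -210$ ($K = \left(\left(6 + 1\right) 5 + 7\right) \left(-3 - 2\right) = \left(7 \cdot 5 + 7\right) \left(-5\right) = \left(35 + 7\right) \left(-5\right) = 42 \left(-5\right) = -210$)
$y{\left(E \right)} = 4 E^{2}$ ($y{\left(E \right)} = \left(2 E\right)^{2} = 4 E^{2}$)
$y{\left(K \right)} 113 - 128 = 4 \left(-210\right)^{2} \cdot 113 - 128 = 4 \cdot 44100 \cdot 113 - 128 = 176400 \cdot 113 - 128 = 19933200 - 128 = 19933072$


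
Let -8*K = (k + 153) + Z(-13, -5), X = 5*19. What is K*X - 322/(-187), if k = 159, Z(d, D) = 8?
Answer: -710278/187 ≈ -3798.3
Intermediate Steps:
X = 95
K = -40 (K = -((159 + 153) + 8)/8 = -(312 + 8)/8 = -⅛*320 = -40)
K*X - 322/(-187) = -40*95 - 322/(-187) = -3800 - 322*(-1/187) = -3800 + 322/187 = -710278/187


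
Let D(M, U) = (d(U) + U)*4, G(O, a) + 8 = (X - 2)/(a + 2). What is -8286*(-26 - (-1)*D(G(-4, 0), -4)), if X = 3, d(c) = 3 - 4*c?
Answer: -281724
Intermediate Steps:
G(O, a) = -8 + 1/(2 + a) (G(O, a) = -8 + (3 - 2)/(a + 2) = -8 + 1/(2 + a))
D(M, U) = 12 - 12*U (D(M, U) = ((3 - 4*U) + U)*4 = (3 - 3*U)*4 = 12 - 12*U)
-8286*(-26 - (-1)*D(G(-4, 0), -4)) = -8286*(-26 - (-1)*(12 - 12*(-4))) = -8286*(-26 - (-1)*(12 + 48)) = -8286*(-26 - (-1)*60) = -8286*(-26 - 1*(-60)) = -8286*(-26 + 60) = -8286*34 = -281724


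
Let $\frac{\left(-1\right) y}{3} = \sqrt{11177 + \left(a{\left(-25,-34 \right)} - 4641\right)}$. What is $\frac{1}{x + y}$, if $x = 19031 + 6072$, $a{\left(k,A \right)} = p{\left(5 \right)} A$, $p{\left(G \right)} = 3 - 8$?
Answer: $\frac{25103}{630100255} + \frac{3 \sqrt{6706}}{630100255} \approx 4.023 \cdot 10^{-5}$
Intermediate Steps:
$p{\left(G \right)} = -5$ ($p{\left(G \right)} = 3 - 8 = -5$)
$a{\left(k,A \right)} = - 5 A$
$y = - 3 \sqrt{6706}$ ($y = - 3 \sqrt{11177 - 4471} = - 3 \sqrt{6706} \approx -245.67$)
$x = 25103$
$\frac{1}{x + y} = \frac{1}{25103 - 3 \sqrt{6706}}$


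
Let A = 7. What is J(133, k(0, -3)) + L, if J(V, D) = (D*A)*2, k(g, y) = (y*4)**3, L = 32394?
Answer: 8202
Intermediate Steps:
k(g, y) = 64*y**3 (k(g, y) = (4*y)**3 = 64*y**3)
J(V, D) = 14*D (J(V, D) = (D*7)*2 = (7*D)*2 = 14*D)
J(133, k(0, -3)) + L = 14*(64*(-3)**3) + 32394 = 14*(64*(-27)) + 32394 = 14*(-1728) + 32394 = -24192 + 32394 = 8202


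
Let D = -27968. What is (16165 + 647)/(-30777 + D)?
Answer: -16812/58745 ≈ -0.28619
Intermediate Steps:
(16165 + 647)/(-30777 + D) = (16165 + 647)/(-30777 - 27968) = 16812/(-58745) = 16812*(-1/58745) = -16812/58745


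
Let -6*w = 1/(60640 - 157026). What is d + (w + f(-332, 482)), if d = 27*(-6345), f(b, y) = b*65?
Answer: -111554264819/578316 ≈ -1.9290e+5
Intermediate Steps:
f(b, y) = 65*b
d = -171315
w = 1/578316 (w = -1/(6*(60640 - 157026)) = -⅙/(-96386) = -⅙*(-1/96386) = 1/578316 ≈ 1.7292e-6)
d + (w + f(-332, 482)) = -171315 + (1/578316 + 65*(-332)) = -171315 + (1/578316 - 21580) = -171315 - 12480059279/578316 = -111554264819/578316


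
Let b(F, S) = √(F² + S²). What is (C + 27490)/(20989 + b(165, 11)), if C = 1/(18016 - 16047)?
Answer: 1136088625079/867365715975 - 54127811*√226/78851428725 ≈ 1.2995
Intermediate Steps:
C = 1/1969 ≈ 0.00050787
(C + 27490)/(20989 + b(165, 11)) = (1/1969 + 27490)/(20989 + √(165² + 11²)) = 54127811/(1969*(20989 + √(27225 + 121))) = 54127811/(1969*(20989 + √27346)) = 54127811/(1969*(20989 + 11*√226))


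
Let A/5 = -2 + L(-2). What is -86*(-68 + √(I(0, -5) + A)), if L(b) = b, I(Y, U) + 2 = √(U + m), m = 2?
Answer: 5848 - 86*√(-22 + I*√3) ≈ 5832.1 - 403.69*I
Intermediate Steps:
I(Y, U) = -2 + √(2 + U) (I(Y, U) = -2 + √(U + 2) = -2 + √(2 + U))
A = -20 (A = 5*(-2 - 2) = 5*(-4) = -20)
-86*(-68 + √(I(0, -5) + A)) = -86*(-68 + √((-2 + √(2 - 5)) - 20)) = -86*(-68 + √((-2 + √(-3)) - 20)) = -86*(-68 + √((-2 + I*√3) - 20)) = -86*(-68 + √(-22 + I*√3)) = 5848 - 86*√(-22 + I*√3)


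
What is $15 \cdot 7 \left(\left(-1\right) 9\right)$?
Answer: $-945$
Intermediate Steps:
$15 \cdot 7 \left(\left(-1\right) 9\right) = 105 \left(-9\right) = -945$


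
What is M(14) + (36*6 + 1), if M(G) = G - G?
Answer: 217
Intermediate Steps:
M(G) = 0
M(14) + (36*6 + 1) = 0 + (36*6 + 1) = 0 + (216 + 1) = 0 + 217 = 217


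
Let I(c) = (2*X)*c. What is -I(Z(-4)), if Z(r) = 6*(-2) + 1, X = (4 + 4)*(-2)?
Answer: -352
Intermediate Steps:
X = -16 (X = 8*(-2) = -16)
Z(r) = -11 (Z(r) = -12 + 1 = -11)
I(c) = -32*c (I(c) = (2*(-16))*c = -32*c)
-I(Z(-4)) = -(-32)*(-11) = -1*352 = -352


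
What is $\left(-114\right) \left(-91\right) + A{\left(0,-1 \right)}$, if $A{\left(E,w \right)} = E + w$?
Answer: $10373$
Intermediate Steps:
$\left(-114\right) \left(-91\right) + A{\left(0,-1 \right)} = \left(-114\right) \left(-91\right) + \left(0 - 1\right) = 10374 - 1 = 10373$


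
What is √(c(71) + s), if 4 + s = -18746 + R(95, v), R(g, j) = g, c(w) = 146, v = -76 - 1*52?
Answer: I*√18509 ≈ 136.05*I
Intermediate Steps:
v = -128 (v = -76 - 52 = -128)
s = -18655 (s = -4 + (-18746 + 95) = -4 - 18651 = -18655)
√(c(71) + s) = √(146 - 18655) = √(-18509) = I*√18509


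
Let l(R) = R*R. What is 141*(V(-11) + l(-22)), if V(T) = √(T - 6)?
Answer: 68244 + 141*I*√17 ≈ 68244.0 + 581.36*I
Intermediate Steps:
V(T) = √(-6 + T)
l(R) = R²
141*(V(-11) + l(-22)) = 141*(√(-6 - 11) + (-22)²) = 141*(√(-17) + 484) = 141*(I*√17 + 484) = 141*(484 + I*√17) = 68244 + 141*I*√17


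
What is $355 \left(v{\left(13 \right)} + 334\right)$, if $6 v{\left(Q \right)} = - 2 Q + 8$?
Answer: $117505$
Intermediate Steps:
$v{\left(Q \right)} = \frac{4}{3} - \frac{Q}{3}$ ($v{\left(Q \right)} = \frac{- 2 Q + 8}{6} = \frac{8 - 2 Q}{6} = \frac{4}{3} - \frac{Q}{3}$)
$355 \left(v{\left(13 \right)} + 334\right) = 355 \left(\left(\frac{4}{3} - \frac{13}{3}\right) + 334\right) = 355 \left(-3 + 334\right) = 355 \cdot 331 = 117505$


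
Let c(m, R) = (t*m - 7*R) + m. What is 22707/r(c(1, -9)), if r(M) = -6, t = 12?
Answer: -7569/2 ≈ -3784.5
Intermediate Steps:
c(m, R) = -7*R + 13*m (c(m, R) = (12*m - 7*R) + m = (-7*R + 12*m) + m = -7*R + 13*m)
22707/r(c(1, -9)) = 22707/(-6) = 22707*(-⅙) = -7569/2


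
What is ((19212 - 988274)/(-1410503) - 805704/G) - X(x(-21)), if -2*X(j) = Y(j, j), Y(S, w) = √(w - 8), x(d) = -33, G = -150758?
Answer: 641270879054/106322305637 + I*√41/2 ≈ 6.0314 + 3.2016*I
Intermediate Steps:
Y(S, w) = √(-8 + w)
X(j) = -√(-8 + j)/2
((19212 - 988274)/(-1410503) - 805704/G) - X(x(-21)) = ((19212 - 988274)/(-1410503) - 805704/(-150758)) - (-1)*√(-8 - 33)/2 = (-969062*(-1/1410503) - 805704*(-1/150758)) - (-1)*√(-41)/2 = (969062/1410503 + 402852/75379) - (-1)*I*√41/2 = 641270879054/106322305637 - (-1)*I*√41/2 = 641270879054/106322305637 + I*√41/2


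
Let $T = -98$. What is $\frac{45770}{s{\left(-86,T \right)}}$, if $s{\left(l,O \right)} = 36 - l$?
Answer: $\frac{22885}{61} \approx 375.16$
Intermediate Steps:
$\frac{45770}{s{\left(-86,T \right)}} = \frac{45770}{36 - -86} = \frac{45770}{36 + 86} = \frac{45770}{122} = 45770 \cdot \frac{1}{122} = \frac{22885}{61}$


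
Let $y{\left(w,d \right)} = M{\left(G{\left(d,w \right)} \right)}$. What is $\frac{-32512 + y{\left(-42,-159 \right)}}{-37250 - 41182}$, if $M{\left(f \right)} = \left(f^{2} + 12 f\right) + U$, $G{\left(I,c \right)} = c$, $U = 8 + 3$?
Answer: $\frac{31241}{78432} \approx 0.39832$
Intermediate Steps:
$U = 11$
$M{\left(f \right)} = 11 + f^{2} + 12 f$ ($M{\left(f \right)} = \left(f^{2} + 12 f\right) + 11 = 11 + f^{2} + 12 f$)
$y{\left(w,d \right)} = 11 + w^{2} + 12 w$
$\frac{-32512 + y{\left(-42,-159 \right)}}{-37250 - 41182} = \frac{-32512 + \left(11 + \left(-42\right)^{2} + 12 \left(-42\right)\right)}{-37250 - 41182} = \frac{-32512 + \left(11 + 1764 - 504\right)}{-78432} = \left(-32512 + 1271\right) \left(- \frac{1}{78432}\right) = \left(-31241\right) \left(- \frac{1}{78432}\right) = \frac{31241}{78432}$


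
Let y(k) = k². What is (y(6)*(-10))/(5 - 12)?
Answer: 360/7 ≈ 51.429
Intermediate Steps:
(y(6)*(-10))/(5 - 12) = (6²*(-10))/(5 - 12) = (36*(-10))/(-7) = -360*(-⅐) = 360/7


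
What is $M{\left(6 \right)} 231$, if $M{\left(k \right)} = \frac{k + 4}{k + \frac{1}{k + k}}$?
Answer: $\frac{27720}{73} \approx 379.73$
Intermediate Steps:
$M{\left(k \right)} = \frac{4 + k}{k + \frac{1}{2 k}}$
$M{\left(6 \right)} 231 = 2 \cdot 6 \frac{1}{1 + 2 \cdot 6^{2}} \left(4 + 6\right) 231 = 2 \cdot 6 \frac{1}{1 + 2 \cdot 36} \cdot 10 \cdot 231 = 2 \cdot 6 \frac{1}{1 + 72} \cdot 10 \cdot 231 = 2 \cdot 6 \cdot \frac{1}{73} \cdot 10 \cdot 231 = \frac{120}{73} \cdot 231 = \frac{27720}{73}$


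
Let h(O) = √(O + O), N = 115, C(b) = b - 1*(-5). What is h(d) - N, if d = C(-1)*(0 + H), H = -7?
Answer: -115 + 2*I*√14 ≈ -115.0 + 7.4833*I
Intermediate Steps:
C(b) = 5 + b (C(b) = b + 5 = 5 + b)
d = -28 (d = (5 - 1)*(0 - 7) = 4*(-7) = -28)
h(O) = √2*√O (h(O) = √(2*O) = √2*√O)
h(d) - N = √2*√(-28) - 1*115 = √2*(2*I*√7) - 115 = 2*I*√14 - 115 = -115 + 2*I*√14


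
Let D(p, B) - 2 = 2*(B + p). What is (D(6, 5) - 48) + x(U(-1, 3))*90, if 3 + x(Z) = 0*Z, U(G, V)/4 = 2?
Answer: -294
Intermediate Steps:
U(G, V) = 8 (U(G, V) = 4*2 = 8)
D(p, B) = 2 + 2*B + 2*p (D(p, B) = 2 + 2*(B + p) = 2 + (2*B + 2*p) = 2 + 2*B + 2*p)
x(Z) = -3 (x(Z) = -3 + 0*Z = -3 + 0 = -3)
(D(6, 5) - 48) + x(U(-1, 3))*90 = ((2 + 2*5 + 2*6) - 48) - 3*90 = ((2 + 10 + 12) - 48) - 270 = (24 - 48) - 270 = -24 - 270 = -294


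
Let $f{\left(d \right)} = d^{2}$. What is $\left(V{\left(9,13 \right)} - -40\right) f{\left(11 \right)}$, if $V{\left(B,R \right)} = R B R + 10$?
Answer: $190091$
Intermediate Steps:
$V{\left(B,R \right)} = 10 + B R^{2}$ ($V{\left(B,R \right)} = B R R + 10 = B R^{2} + 10 = 10 + B R^{2}$)
$\left(V{\left(9,13 \right)} - -40\right) f{\left(11 \right)} = \left(\left(10 + 9 \cdot 13^{2}\right) - -40\right) 11^{2} = \left(\left(10 + 9 \cdot 169\right) + \left(-10 + 50\right)\right) 121 = \left(\left(10 + 1521\right) + 40\right) 121 = \left(1531 + 40\right) 121 = 1571 \cdot 121 = 190091$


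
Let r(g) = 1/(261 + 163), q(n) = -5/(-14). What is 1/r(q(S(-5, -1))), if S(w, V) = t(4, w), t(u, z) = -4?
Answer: 424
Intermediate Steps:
S(w, V) = -4
q(n) = 5/14 (q(n) = -5*(-1/14) = 5/14)
r(g) = 1/424
1/r(q(S(-5, -1))) = 1/(1/424) = 424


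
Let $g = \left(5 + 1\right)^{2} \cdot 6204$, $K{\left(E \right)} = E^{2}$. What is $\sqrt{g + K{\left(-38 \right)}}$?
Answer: $2 \sqrt{56197} \approx 474.12$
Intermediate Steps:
$g = 223344$ ($g = 6^{2} \cdot 6204 = 36 \cdot 6204 = 223344$)
$\sqrt{g + K{\left(-38 \right)}} = \sqrt{223344 + \left(-38\right)^{2}} = \sqrt{223344 + 1444} = \sqrt{224788} = 2 \sqrt{56197}$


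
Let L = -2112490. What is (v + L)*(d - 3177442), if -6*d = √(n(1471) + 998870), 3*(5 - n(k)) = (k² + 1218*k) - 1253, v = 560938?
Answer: 4929966489984 + 258592*I*√2872923/3 ≈ 4.93e+12 + 1.461e+8*I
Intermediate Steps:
n(k) = 1268/3 - 406*k - k²/3 (n(k) = 5 - ((k² + 1218*k) - 1253)/3 = 5 - (-1253 + k² + 1218*k)/3 = 5 + (1253/3 - 406*k - k²/3) = 1268/3 - 406*k - k²/3)
d = -I*√2872923/18 (d = -√((1268/3 - 406*1471 - ⅓*1471²) + 998870)/6 = -√((1268/3 - 597226 - ⅓*2163841) + 998870)/6 = -√((1268/3 - 597226 - 2163841/3) + 998870)/6 = -√(-3954251/3 + 998870)/6 = -I*√2872923/18 ≈ -94.165*I)
(v + L)*(d - 3177442) = (560938 - 2112490)*(-I*√2872923/18 - 3177442) = -1551552*(-3177442 - I*√2872923/18) = 4929966489984 + 258592*I*√2872923/3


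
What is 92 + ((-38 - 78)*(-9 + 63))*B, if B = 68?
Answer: -425860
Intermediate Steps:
92 + ((-38 - 78)*(-9 + 63))*B = 92 + ((-38 - 78)*(-9 + 63))*68 = 92 - 116*54*68 = 92 - 6264*68 = 92 - 425952 = -425860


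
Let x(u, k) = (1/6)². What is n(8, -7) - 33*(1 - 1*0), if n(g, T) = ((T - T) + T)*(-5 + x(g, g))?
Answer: 65/36 ≈ 1.8056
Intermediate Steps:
x(u, k) = 1/36 (x(u, k) = (⅙)² = 1/36)
n(g, T) = -179*T/36 (n(g, T) = ((T - T) + T)*(-5 + 1/36) = (0 + T)*(-179/36) = T*(-179/36) = -179*T/36)
n(8, -7) - 33*(1 - 1*0) = -179/36*(-7) - 33*(1 - 1*0) = 1253/36 - 33*(1 + 0) = 1253/36 - 33*1 = 1253/36 - 33 = 65/36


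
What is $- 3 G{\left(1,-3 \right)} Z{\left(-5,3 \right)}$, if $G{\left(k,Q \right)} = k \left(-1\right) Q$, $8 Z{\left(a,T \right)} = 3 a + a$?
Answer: $\frac{45}{2} \approx 22.5$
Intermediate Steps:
$Z{\left(a,T \right)} = \frac{a}{2}$ ($Z{\left(a,T \right)} = \frac{3 a + a}{8} = \frac{4 a}{8} = \frac{a}{2}$)
$G{\left(k,Q \right)} = - Q k$ ($G{\left(k,Q \right)} = - k Q = - Q k$)
$- 3 G{\left(1,-3 \right)} Z{\left(-5,3 \right)} = - 3 \left(\left(-1\right) \left(-3\right) 1\right) \frac{1}{2} \left(-5\right) = \left(-3\right) 3 \left(- \frac{5}{2}\right) = \left(-9\right) \left(- \frac{5}{2}\right) = \frac{45}{2}$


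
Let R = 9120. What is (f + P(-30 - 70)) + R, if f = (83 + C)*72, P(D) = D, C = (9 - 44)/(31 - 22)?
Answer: 14716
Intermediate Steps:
C = -35/9 ≈ -3.8889
f = 5696 (f = (83 - 35/9)*72 = (712/9)*72 = 5696)
(f + P(-30 - 70)) + R = (5696 + (-30 - 70)) + 9120 = (5696 - 100) + 9120 = 5596 + 9120 = 14716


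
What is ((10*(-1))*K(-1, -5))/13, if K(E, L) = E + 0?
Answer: 10/13 ≈ 0.76923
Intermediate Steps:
K(E, L) = E
((10*(-1))*K(-1, -5))/13 = ((10*(-1))*(-1))/13 = -10*(-1)*(1/13) = 10*(1/13) = 10/13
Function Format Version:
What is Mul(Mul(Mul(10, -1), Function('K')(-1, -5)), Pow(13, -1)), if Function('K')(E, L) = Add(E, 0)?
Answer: Rational(10, 13) ≈ 0.76923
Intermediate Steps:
Function('K')(E, L) = E
Mul(Mul(Mul(10, -1), Function('K')(-1, -5)), Pow(13, -1)) = Mul(Mul(Mul(10, -1), -1), Pow(13, -1)) = Mul(Mul(-10, -1), Rational(1, 13)) = Mul(10, Rational(1, 13)) = Rational(10, 13)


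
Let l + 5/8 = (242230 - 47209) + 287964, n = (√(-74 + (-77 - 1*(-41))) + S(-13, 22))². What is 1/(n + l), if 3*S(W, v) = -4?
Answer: 72*I/(192*√110 + 34767083*I) ≈ 2.0709e-6 + 1.1995e-10*I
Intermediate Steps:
S(W, v) = -4/3 (S(W, v) = (⅓)*(-4) = -4/3)
n = (-4/3 + I*√110)² (n = (√(-74 + (-77 - 1*(-41))) - 4/3)² = (√(-74 + (-77 + 41)) - 4/3)² = (√(-74 - 36) - 4/3)² = (√(-110) - 4/3)² = (I*√110 - 4/3)² = (-4/3 + I*√110)² ≈ -108.22 - 27.968*I)
l = 3863875/8 (l = -5/8 + ((242230 - 47209) + 287964) = -5/8 + (195021 + 287964) = -5/8 + 482985 = 3863875/8 ≈ 4.8298e+5)
1/(n + l) = 1/((4 - 3*I*√110)²/9 + 3863875/8) = 1/(3863875/8 + (4 - 3*I*√110)²/9)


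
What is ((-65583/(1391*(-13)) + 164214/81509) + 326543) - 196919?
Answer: 191064660551637/1473927247 ≈ 1.2963e+5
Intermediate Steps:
((-65583/(1391*(-13)) + 164214/81509) + 326543) - 196919 = ((-65583/(-18083) + 164214*(1/81509)) + 326543) - 196919 = ((-65583*(-1/18083) + 164214/81509) + 326543) - 196919 = ((65583/18083 + 164214/81509) + 326543) - 196919 = (8315086509/1473927247 + 326543) - 196919 = 481308940103630/1473927247 - 196919 = 191064660551637/1473927247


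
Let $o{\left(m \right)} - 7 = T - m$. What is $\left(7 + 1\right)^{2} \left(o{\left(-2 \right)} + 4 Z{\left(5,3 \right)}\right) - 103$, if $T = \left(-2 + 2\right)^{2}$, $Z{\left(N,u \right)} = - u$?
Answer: $-295$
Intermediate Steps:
$T = 0$ ($T = 0^{2} = 0$)
$o{\left(m \right)} = 7 - m$ ($o{\left(m \right)} = 7 + \left(0 - m\right) = 7 - m$)
$\left(7 + 1\right)^{2} \left(o{\left(-2 \right)} + 4 Z{\left(5,3 \right)}\right) - 103 = \left(7 + 1\right)^{2} \left(\left(7 - -2\right) + 4 \left(\left(-1\right) 3\right)\right) - 103 = 8^{2} \left(\left(7 + 2\right) + 4 \left(-3\right)\right) - 103 = 64 \left(9 - 12\right) - 103 = 64 \left(-3\right) - 103 = -192 - 103 = -295$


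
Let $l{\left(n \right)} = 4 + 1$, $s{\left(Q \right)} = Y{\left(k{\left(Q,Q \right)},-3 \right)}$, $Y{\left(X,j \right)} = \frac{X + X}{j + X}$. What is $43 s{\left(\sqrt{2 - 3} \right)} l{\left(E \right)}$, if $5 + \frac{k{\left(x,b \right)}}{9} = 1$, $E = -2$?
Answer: $\frac{5160}{13} \approx 396.92$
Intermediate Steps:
$k{\left(x,b \right)} = -36$ ($k{\left(x,b \right)} = -45 + 9 \cdot 1 = -45 + 9 = -36$)
$Y{\left(X,j \right)} = \frac{2 X}{X + j}$
$s{\left(Q \right)} = \frac{24}{13}$ ($s{\left(Q \right)} = 2 \left(-36\right) \frac{1}{-36 - 3} = 2 \left(-36\right) \frac{1}{-39} = 2 \left(-36\right) \left(- \frac{1}{39}\right) = \frac{24}{13}$)
$l{\left(n \right)} = 5$
$43 s{\left(\sqrt{2 - 3} \right)} l{\left(E \right)} = 43 \cdot \frac{24}{13} \cdot 5 = \frac{1032}{13} \cdot 5 = \frac{5160}{13}$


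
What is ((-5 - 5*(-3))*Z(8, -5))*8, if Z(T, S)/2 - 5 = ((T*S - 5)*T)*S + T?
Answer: 290080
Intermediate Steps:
Z(T, S) = 10 + 2*T + 2*S*T*(-5 + S*T) (Z(T, S) = 10 + 2*(((T*S - 5)*T)*S + T) = 10 + 2*(((S*T - 5)*T)*S + T) = 10 + 2*(((-5 + S*T)*T)*S + T) = 10 + 2*((T*(-5 + S*T))*S + T) = 10 + 2*(S*T*(-5 + S*T) + T) = 10 + 2*(T + S*T*(-5 + S*T)) = 10 + (2*T + 2*S*T*(-5 + S*T)) = 10 + 2*T + 2*S*T*(-5 + S*T))
((-5 - 5*(-3))*Z(8, -5))*8 = ((-5 - 5*(-3))*(10 + 2*8 - 10*(-5)*8 + 2*(-5)**2*8**2))*8 = ((-5 + 15)*(10 + 16 + 400 + 2*25*64))*8 = (10*(10 + 16 + 400 + 3200))*8 = (10*3626)*8 = 36260*8 = 290080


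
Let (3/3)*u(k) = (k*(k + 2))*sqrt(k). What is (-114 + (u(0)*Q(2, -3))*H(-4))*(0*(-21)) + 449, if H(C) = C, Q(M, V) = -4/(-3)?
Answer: 449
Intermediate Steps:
Q(M, V) = 4/3 (Q(M, V) = -4*(-1/3) = 4/3)
u(k) = k**(3/2)*(2 + k) (u(k) = (k*(k + 2))*sqrt(k) = (k*(2 + k))*sqrt(k) = k**(3/2)*(2 + k))
(-114 + (u(0)*Q(2, -3))*H(-4))*(0*(-21)) + 449 = (-114 + ((0**(3/2)*(2 + 0))*(4/3))*(-4))*(0*(-21)) + 449 = (-114 + ((0*2)*(4/3))*(-4))*0 + 449 = (-114 + (0*(4/3))*(-4))*0 + 449 = (-114 + 0*(-4))*0 + 449 = (-114 + 0)*0 + 449 = -114*0 + 449 = 0 + 449 = 449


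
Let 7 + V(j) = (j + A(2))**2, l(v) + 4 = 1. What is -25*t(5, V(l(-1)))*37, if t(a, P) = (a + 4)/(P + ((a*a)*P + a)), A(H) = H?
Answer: 8325/151 ≈ 55.132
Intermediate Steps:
l(v) = -3 (l(v) = -4 + 1 = -3)
V(j) = -7 + (2 + j)**2 (V(j) = -7 + (j + 2)**2 = -7 + (2 + j)**2)
t(a, P) = (4 + a)/(P + a + P*a**2) (t(a, P) = (4 + a)/(P + (a**2*P + a)) = (4 + a)/(P + (P*a**2 + a)) = (4 + a)/(P + (a + P*a**2)) = (4 + a)/(P + a + P*a**2))
-25*t(5, V(l(-1)))*37 = -25*(4 + 5)/((-7 + (2 - 3)**2) + 5 + (-7 + (2 - 3)**2)*5**2)*37 = -25*9/((-7 + (-1)**2) + 5 + (-7 + (-1)**2)*25)*37 = -25*9/((-7 + 1) + 5 + (-7 + 1)*25)*37 = -25*9/(-6 + 5 - 6*25)*37 = -25*9/(-6 + 5 - 150)*37 = -25*9/(-151)*37 = -(-25)*9/151*37 = -25*(-9/151)*37 = (225/151)*37 = 8325/151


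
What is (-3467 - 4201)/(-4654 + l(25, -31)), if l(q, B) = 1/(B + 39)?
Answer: 61344/37231 ≈ 1.6477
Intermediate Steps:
l(q, B) = 1/(39 + B)
(-3467 - 4201)/(-4654 + l(25, -31)) = (-3467 - 4201)/(-4654 + 1/(39 - 31)) = -7668/(-4654 + 1/8) = -7668/(-4654 + ⅛) = -7668/(-37231/8) = -7668*(-8/37231) = 61344/37231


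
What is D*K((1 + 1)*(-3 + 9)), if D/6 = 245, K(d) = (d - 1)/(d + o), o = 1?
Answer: 16170/13 ≈ 1243.8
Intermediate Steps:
K(d) = (-1 + d)/(1 + d) (K(d) = (d - 1)/(d + 1) = (-1 + d)/(1 + d))
D = 1470 (D = 6*245 = 1470)
D*K((1 + 1)*(-3 + 9)) = 1470*((-1 + (1 + 1)*(-3 + 9))/(1 + (1 + 1)*(-3 + 9))) = 1470*((-1 + 2*6)/(1 + 2*6)) = 1470*((-1 + 12)/(1 + 12)) = 1470*(11/13) = 16170/13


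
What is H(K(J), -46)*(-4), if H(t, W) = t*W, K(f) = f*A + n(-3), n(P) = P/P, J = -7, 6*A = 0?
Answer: 184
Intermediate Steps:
A = 0 (A = (⅙)*0 = 0)
n(P) = 1
K(f) = 1 (K(f) = f*0 + 1 = 0 + 1 = 1)
H(t, W) = W*t
H(K(J), -46)*(-4) = -46*1*(-4) = -46*(-4) = 184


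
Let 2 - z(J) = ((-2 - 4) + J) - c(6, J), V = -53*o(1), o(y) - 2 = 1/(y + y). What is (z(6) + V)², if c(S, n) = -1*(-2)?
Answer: 66049/4 ≈ 16512.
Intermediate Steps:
c(S, n) = 2
o(y) = 2 + 1/(2*y) (o(y) = 2 + 1/(y + y) = 2 + 1/(2*y))
V = -265/2 (V = -53*(2 + (½)/1) = -53*(2 + (½)*1) = -53*(2 + ½) = -53*5/2 = -265/2 ≈ -132.50)
z(J) = 10 - J (z(J) = 2 - (((-2 - 4) + J) - 1*2) = 2 - ((-6 + J) - 2) = 2 - (-8 + J) = 2 + (8 - J) = 10 - J)
(z(6) + V)² = ((10 - 1*6) - 265/2)² = ((10 - 6) - 265/2)² = (4 - 265/2)² = (-257/2)² = 66049/4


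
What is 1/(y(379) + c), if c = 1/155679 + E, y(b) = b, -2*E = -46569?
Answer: 311358/7367820035 ≈ 4.2259e-5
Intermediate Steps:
E = 46569/2 (E = -½*(-46569) = 46569/2 ≈ 23285.)
c = 7249815353/311358 (c = 1/155679 + 46569/2 = 7249815353/311358 ≈ 23285.)
1/(y(379) + c) = 1/(379 + 7249815353/311358) = 1/(7367820035/311358) = 311358/7367820035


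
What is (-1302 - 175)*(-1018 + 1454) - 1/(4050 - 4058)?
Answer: -5151775/8 ≈ -6.4397e+5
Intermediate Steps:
(-1302 - 175)*(-1018 + 1454) - 1/(4050 - 4058) = -1477*436 - 1/(-8) = -643972 - 1*(-1/8) = -643972 + 1/8 = -5151775/8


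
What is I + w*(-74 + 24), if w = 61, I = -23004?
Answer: -26054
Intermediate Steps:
I + w*(-74 + 24) = -23004 + 61*(-74 + 24) = -23004 + 61*(-50) = -23004 - 3050 = -26054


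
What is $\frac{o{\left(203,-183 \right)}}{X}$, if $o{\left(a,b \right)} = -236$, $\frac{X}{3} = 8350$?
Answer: $- \frac{118}{12525} \approx -0.0094212$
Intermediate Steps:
$X = 25050$ ($X = 3 \cdot 8350 = 25050$)
$\frac{o{\left(203,-183 \right)}}{X} = - \frac{236}{25050} = \left(-236\right) \frac{1}{25050} = - \frac{118}{12525}$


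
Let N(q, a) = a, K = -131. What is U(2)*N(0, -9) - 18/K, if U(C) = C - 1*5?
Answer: 3555/131 ≈ 27.137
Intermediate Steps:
U(C) = -5 + C (U(C) = C - 5 = -5 + C)
U(2)*N(0, -9) - 18/K = (-5 + 2)*(-9) - 18/(-131) = -3*(-9) - 18*(-1/131) = 27 + 18/131 = 3555/131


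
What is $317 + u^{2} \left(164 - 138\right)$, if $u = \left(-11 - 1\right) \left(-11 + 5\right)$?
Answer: $135101$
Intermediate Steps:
$u = 72$ ($u = \left(-12\right) \left(-6\right) = 72$)
$317 + u^{2} \left(164 - 138\right) = 317 + 72^{2} \left(164 - 138\right) = 317 + 5184 \left(164 - 138\right) = 317 + 5184 \cdot 26 = 317 + 134784 = 135101$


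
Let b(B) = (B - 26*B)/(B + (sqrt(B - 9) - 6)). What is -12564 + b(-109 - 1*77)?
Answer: -155500692/12353 - 1550*I*sqrt(195)/12353 ≈ -12588.0 - 1.7522*I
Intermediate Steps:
b(B) = -25*B/(-6 + B + sqrt(-9 + B)) (b(B) = (-25*B)/(B + (sqrt(-9 + B) - 6)) = (-25*B)/(B + (-6 + sqrt(-9 + B))) = (-25*B)/(-6 + B + sqrt(-9 + B)) = -25*B/(-6 + B + sqrt(-9 + B)))
-12564 + b(-109 - 1*77) = -12564 - 25*(-109 - 1*77)/(-6 + (-109 - 1*77) + sqrt(-9 + (-109 - 1*77))) = -12564 - 25*(-109 - 77)/(-6 + (-109 - 77) + sqrt(-9 + (-109 - 77))) = -12564 - 25*(-186)/(-6 - 186 + sqrt(-9 - 186)) = -12564 - 25*(-186)/(-6 - 186 + sqrt(-195)) = -12564 - 25*(-186)/(-6 - 186 + I*sqrt(195)) = -12564 - 25*(-186)/(-192 + I*sqrt(195)) = -12564 + 4650/(-192 + I*sqrt(195))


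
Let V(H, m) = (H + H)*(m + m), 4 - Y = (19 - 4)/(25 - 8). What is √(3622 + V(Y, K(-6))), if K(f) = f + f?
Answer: √1003510/17 ≈ 58.927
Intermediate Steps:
K(f) = 2*f
Y = 53/17 (Y = 4 - (19 - 4)/(25 - 8) = 4 - 15/17 = 53/17 ≈ 3.1176)
V(H, m) = 4*H*m (V(H, m) = (2*H)*(2*m) = 4*H*m)
√(3622 + V(Y, K(-6))) = √(3622 + 4*(53/17)*(2*(-6))) = √(3622 + 4*(53/17)*(-12)) = √(3622 - 2544/17) = √(59030/17) = √1003510/17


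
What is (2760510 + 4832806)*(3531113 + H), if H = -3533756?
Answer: -20069134188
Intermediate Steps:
(2760510 + 4832806)*(3531113 + H) = (2760510 + 4832806)*(3531113 - 3533756) = 7593316*(-2643) = -20069134188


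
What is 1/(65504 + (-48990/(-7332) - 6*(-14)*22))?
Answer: 1222/82312309 ≈ 1.4846e-5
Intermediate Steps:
1/(65504 + (-48990/(-7332) - 6*(-14)*22)) = 1/(65504 + (-48990*(-1/7332) - (-84)*22)) = 1/(65504 + (8165/1222 - 1*(-1848))) = 1/(65504 + (8165/1222 + 1848)) = 1/(65504 + 2266421/1222) = 1/(82312309/1222) = 1222/82312309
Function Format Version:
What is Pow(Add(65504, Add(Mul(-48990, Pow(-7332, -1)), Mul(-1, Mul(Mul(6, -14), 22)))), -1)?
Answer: Rational(1222, 82312309) ≈ 1.4846e-5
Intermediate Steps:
Pow(Add(65504, Add(Mul(-48990, Pow(-7332, -1)), Mul(-1, Mul(Mul(6, -14), 22)))), -1) = Pow(Add(65504, Add(Mul(-48990, Rational(-1, 7332)), Mul(-1, Mul(-84, 22)))), -1) = Pow(Add(65504, Add(Rational(8165, 1222), Mul(-1, -1848))), -1) = Pow(Add(65504, Add(Rational(8165, 1222), 1848)), -1) = Pow(Add(65504, Rational(2266421, 1222)), -1) = Pow(Rational(82312309, 1222), -1) = Rational(1222, 82312309)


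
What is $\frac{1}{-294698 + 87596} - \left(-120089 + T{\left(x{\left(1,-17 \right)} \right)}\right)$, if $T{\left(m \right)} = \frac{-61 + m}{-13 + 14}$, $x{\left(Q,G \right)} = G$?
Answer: $\frac{24886826033}{207102} \approx 1.2017 \cdot 10^{5}$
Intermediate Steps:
$T{\left(m \right)} = -61 + m$ ($T{\left(m \right)} = \frac{-61 + m}{1} = \left(-61 + m\right) 1 = -61 + m$)
$\frac{1}{-294698 + 87596} - \left(-120089 + T{\left(x{\left(1,-17 \right)} \right)}\right) = \frac{1}{-294698 + 87596} + \left(120089 - \left(-61 - 17\right)\right) = \frac{1}{-207102} + \left(120089 - -78\right) = - \frac{1}{207102} + \left(120089 + 78\right) = - \frac{1}{207102} + 120167 = \frac{24886826033}{207102}$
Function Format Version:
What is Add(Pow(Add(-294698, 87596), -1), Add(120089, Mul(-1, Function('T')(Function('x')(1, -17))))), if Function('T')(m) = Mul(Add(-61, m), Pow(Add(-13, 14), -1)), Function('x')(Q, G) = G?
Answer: Rational(24886826033, 207102) ≈ 1.2017e+5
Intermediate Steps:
Function('T')(m) = Add(-61, m) (Function('T')(m) = Mul(Add(-61, m), Pow(1, -1)) = Mul(Add(-61, m), 1) = Add(-61, m))
Add(Pow(Add(-294698, 87596), -1), Add(120089, Mul(-1, Function('T')(Function('x')(1, -17))))) = Add(Pow(Add(-294698, 87596), -1), Add(120089, Mul(-1, Add(-61, -17)))) = Add(Pow(-207102, -1), Add(120089, Mul(-1, -78))) = Add(Rational(-1, 207102), Add(120089, 78)) = Add(Rational(-1, 207102), 120167) = Rational(24886826033, 207102)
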